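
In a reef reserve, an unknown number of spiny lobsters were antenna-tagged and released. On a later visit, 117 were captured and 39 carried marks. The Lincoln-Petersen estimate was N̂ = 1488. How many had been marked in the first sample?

From N = M·C/R: M = N·R / C = 1488·39 / 117 = 58032 / 117 = 496.

M = 496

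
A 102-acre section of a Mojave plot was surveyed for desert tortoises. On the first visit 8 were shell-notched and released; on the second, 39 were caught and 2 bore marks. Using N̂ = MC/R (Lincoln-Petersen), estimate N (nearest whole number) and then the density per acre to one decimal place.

N̂ = 8·39/2 = 312/2 = 156
Density = N̂ / area = 156 / 102 ≈ 1.53 → 1.5 per acre

density ≈ 1.5 desert tortoises per acre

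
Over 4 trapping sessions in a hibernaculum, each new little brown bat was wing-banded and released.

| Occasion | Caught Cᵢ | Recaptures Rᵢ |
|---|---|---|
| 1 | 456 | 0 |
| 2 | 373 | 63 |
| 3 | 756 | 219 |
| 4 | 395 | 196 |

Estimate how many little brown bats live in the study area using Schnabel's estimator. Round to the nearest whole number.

N ≈ 2644

Marked at large before each occasion: Mᵢ = Σⱼ<ᵢ (Cⱼ − Rⱼ) → M1=0, M2=456, M3=766, M4=1303
Σ MᵢCᵢ = 0·456 + 456·373 + 766·756 + 1303·395 = 0 + 170088 + 579096 + 514685 = 1263869
Σ Rᵢ = 0 + 63 + 219 + 196 = 478
N̂ = 1263869 / 478 ≈ 2644.1 → 2644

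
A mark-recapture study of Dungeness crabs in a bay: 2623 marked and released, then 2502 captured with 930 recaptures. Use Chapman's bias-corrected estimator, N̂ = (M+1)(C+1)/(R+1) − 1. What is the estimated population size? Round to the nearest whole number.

N ≈ 7054

N̂ = (2623+1)(2502+1)/(930+1) − 1 = 2624·2503/931 − 1
= 6567872/931 − 1 ≈ 7054.6 − 1 ≈ 7053.6 → 7054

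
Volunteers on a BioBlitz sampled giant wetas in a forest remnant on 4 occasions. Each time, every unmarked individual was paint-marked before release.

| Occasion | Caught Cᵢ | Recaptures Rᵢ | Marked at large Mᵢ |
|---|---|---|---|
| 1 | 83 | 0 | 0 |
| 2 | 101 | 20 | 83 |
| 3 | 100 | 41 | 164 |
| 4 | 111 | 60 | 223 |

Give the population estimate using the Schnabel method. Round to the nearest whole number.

N ≈ 409

Σ MᵢCᵢ = 0·83 + 83·101 + 164·100 + 223·111 = 0 + 8383 + 16400 + 24753 = 49536
Σ Rᵢ = 0 + 20 + 41 + 60 = 121
N̂ = 49536 / 121 ≈ 409.4 → 409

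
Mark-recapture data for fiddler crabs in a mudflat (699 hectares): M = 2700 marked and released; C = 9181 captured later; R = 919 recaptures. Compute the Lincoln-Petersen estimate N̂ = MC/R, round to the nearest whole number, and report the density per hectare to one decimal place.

density ≈ 38.6 fiddler crabs per hectare

N̂ = 2700·9181/919 = 24788700/919 ≈ 26973.6 → 26974
Density = N̂ / area = 26974 / 699 ≈ 38.59 → 38.6 per hectare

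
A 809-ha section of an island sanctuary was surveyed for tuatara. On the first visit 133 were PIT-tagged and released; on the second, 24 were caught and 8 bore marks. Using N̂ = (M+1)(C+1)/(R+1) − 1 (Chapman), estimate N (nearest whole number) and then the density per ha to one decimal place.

N̂ = 134·25/9 − 1 = 3350/9 − 1 ≈ 371.2 → 371
Density = N̂ / area = 371 / 809 ≈ 0.46 → 0.5 per ha

density ≈ 0.5 tuatara per ha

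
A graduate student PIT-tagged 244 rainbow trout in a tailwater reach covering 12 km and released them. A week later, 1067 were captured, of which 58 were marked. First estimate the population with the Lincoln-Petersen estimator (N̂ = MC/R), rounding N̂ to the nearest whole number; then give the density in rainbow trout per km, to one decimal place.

density ≈ 374.1 rainbow trout per km

N̂ = 244·1067/58 = 260348/58 ≈ 4488.8 → 4489
Density = N̂ / area = 4489 / 12 ≈ 374.08 → 374.1 per km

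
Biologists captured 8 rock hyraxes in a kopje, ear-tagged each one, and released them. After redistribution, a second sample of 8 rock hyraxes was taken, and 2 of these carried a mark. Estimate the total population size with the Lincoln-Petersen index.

The marked fraction in the recapture sample should equal the marked fraction in the population: 2/8 = 8/N.
N = (8 × 8) / 2 = 64 / 2 = 32

N = 32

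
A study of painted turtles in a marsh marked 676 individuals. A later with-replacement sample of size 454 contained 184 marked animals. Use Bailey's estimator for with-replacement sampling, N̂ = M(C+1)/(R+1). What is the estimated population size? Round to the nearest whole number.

N ≈ 1663

N̂ = 676·(454+1)/(184+1) = 676·455/185 = 307580/185 ≈ 1662.6 → 1663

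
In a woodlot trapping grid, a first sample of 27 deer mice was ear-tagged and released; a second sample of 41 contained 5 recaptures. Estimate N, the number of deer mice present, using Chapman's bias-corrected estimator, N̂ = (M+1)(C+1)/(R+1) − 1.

N = 195

N̂ = (27+1)(41+1)/(5+1) − 1 = 28·42/6 − 1
= 1176/6 − 1 = 196 − 1 = 195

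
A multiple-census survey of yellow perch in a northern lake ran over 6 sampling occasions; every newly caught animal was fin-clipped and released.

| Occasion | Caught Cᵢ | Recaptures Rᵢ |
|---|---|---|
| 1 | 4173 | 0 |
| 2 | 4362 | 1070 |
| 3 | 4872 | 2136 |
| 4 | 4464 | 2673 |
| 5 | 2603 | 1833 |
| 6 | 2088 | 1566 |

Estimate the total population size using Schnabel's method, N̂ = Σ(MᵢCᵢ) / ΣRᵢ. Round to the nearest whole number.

N ≈ 17,026

Marked at large before each occasion: Mᵢ = Σⱼ<ᵢ (Cⱼ − Rⱼ) → M1=0, M2=4173, M3=7465, M4=10201, M5=11992, M6=12762
Σ MᵢCᵢ = 0·4173 + 4173·4362 + 7465·4872 + 10201·4464 + 11992·2603 + 12762·2088 = 0 + 18202626 + 36369480 + 45537264 + 31215176 + 26647056 = 157971602
Σ Rᵢ = 0 + 1070 + 2136 + 2673 + 1833 + 1566 = 9278
N̂ = 157971602 / 9278 ≈ 17026.47 → 17026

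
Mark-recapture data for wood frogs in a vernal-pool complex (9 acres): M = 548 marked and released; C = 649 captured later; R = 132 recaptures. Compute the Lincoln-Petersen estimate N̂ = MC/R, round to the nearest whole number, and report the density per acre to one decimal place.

density ≈ 299.3 wood frogs per acre

N̂ = 548·649/132 = 355652/132 ≈ 2694.3 → 2694
Density = N̂ / area = 2694 / 9 ≈ 299.33 → 299.3 per acre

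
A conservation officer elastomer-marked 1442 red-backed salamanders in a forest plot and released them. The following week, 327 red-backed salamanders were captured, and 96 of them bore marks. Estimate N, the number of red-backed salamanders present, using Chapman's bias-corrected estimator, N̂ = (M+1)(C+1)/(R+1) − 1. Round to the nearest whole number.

N̂ = (1442+1)(327+1)/(96+1) − 1 = 1443·328/97 − 1
= 473304/97 − 1 ≈ 4879.4 − 1 ≈ 4878.4 → 4878

N ≈ 4878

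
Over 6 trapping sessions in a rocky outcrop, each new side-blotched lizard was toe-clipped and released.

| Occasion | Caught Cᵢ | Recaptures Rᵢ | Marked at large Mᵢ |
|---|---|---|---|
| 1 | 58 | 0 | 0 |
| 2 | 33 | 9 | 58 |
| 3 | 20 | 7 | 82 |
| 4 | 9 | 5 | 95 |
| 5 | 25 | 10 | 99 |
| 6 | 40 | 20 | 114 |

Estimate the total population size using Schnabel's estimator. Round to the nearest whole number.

N ≈ 224

Σ MᵢCᵢ = 0·58 + 58·33 + 82·20 + 95·9 + 99·25 + 114·40 = 0 + 1914 + 1640 + 855 + 2475 + 4560 = 11444
Σ Rᵢ = 0 + 9 + 7 + 5 + 10 + 20 = 51
N̂ = 11444 / 51 ≈ 224.4 → 224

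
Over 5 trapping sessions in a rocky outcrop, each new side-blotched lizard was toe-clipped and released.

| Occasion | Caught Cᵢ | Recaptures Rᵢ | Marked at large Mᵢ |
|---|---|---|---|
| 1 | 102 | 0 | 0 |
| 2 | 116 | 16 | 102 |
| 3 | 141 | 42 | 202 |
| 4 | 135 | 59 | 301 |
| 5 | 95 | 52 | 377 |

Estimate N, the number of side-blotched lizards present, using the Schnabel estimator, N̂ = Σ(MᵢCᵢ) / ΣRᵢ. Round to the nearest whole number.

N ≈ 691

Σ MᵢCᵢ = 0·102 + 102·116 + 202·141 + 301·135 + 377·95 = 0 + 11832 + 28482 + 40635 + 35815 = 116764
Σ Rᵢ = 0 + 16 + 42 + 59 + 52 = 169
N̂ = 116764 / 169 ≈ 690.9 → 691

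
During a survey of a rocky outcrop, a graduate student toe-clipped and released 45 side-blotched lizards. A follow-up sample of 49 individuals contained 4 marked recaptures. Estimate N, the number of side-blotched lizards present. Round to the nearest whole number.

N ≈ 551

Lincoln-Petersen assumes M/N = R/C, so N = M·C / R.
N = (45 × 49) / 4 = 2205 / 4 ≈ 551.2 → 551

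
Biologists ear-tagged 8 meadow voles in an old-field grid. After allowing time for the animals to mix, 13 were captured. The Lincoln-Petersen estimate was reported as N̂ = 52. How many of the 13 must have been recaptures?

R = 2

From N = M·C/R: R = M·C / N = 8·13 / 52 = 104 / 52 = 2.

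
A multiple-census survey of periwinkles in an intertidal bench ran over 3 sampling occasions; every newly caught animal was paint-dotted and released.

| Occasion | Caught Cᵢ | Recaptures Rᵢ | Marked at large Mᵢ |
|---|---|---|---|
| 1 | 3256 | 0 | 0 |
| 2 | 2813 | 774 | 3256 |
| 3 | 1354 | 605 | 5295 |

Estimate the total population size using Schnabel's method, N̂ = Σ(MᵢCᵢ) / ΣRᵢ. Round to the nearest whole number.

Σ MᵢCᵢ = 0·3256 + 3256·2813 + 5295·1354 = 0 + 9159128 + 7169430 = 16328558
Σ Rᵢ = 0 + 774 + 605 = 1379
N̂ = 16328558 / 1379 ≈ 11840.9 → 11841

N ≈ 11,841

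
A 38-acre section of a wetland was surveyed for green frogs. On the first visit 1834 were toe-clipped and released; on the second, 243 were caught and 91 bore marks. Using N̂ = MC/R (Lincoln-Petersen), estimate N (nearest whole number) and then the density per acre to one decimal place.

N̂ = 1834·243/91 = 445662/91 ≈ 4897.4 → 4897
Density = N̂ / area = 4897 / 38 ≈ 128.87 → 128.9 per acre

density ≈ 128.9 green frogs per acre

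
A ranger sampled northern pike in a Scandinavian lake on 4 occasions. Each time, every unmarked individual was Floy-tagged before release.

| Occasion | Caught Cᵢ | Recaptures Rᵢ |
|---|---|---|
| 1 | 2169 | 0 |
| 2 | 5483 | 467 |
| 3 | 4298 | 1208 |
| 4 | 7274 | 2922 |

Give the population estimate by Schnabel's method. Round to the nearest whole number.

Marked at large before each occasion: Mᵢ = Σⱼ<ᵢ (Cⱼ − Rⱼ) → M1=0, M2=2169, M3=7185, M4=10275
Σ MᵢCᵢ = 0·2169 + 2169·5483 + 7185·4298 + 10275·7274 = 0 + 11892627 + 30881130 + 74740350 = 117514107
Σ Rᵢ = 0 + 467 + 1208 + 2922 = 4597
N̂ = 117514107 / 4597 ≈ 25563.2 → 25563

N ≈ 25,563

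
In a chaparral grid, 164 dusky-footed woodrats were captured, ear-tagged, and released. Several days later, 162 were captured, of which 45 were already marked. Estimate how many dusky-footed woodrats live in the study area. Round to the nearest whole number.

N = (164 × 162) / 45 = 26568 / 45 ≈ 590.4 → 590

N ≈ 590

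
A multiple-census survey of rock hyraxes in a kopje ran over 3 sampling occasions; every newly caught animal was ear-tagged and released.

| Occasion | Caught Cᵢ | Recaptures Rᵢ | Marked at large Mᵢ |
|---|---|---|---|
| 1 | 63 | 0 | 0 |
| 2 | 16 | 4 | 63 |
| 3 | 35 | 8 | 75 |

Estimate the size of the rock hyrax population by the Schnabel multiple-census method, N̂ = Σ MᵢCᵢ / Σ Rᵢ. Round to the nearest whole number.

Σ MᵢCᵢ = 0·63 + 63·16 + 75·35 = 0 + 1008 + 2625 = 3633
Σ Rᵢ = 0 + 4 + 8 = 12
N̂ = 3633 / 12 ≈ 302.8 → 303

N ≈ 303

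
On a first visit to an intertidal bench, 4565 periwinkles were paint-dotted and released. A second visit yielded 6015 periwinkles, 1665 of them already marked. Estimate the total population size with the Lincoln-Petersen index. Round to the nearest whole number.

If marked individuals mix randomly, R/C ≈ M/N, giving N ≈ M·C/R.
N = (4565 × 6015) / 1665 = 27458475 / 1665 ≈ 16491.6 → 16492

N ≈ 16,492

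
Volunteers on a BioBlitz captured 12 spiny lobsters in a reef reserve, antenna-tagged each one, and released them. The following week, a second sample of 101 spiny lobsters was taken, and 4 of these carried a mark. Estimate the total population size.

N = 303

Lincoln-Petersen assumes M/N = R/C, so N = M·C / R.
N = (12 × 101) / 4 = 1212 / 4 = 303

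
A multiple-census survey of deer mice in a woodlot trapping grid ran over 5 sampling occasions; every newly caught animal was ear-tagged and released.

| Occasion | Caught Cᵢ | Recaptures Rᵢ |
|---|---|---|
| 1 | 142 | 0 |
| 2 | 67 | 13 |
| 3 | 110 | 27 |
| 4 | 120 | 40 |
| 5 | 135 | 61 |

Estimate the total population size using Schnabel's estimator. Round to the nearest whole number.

N ≈ 802

Marked at large before each occasion: Mᵢ = Σⱼ<ᵢ (Cⱼ − Rⱼ) → M1=0, M2=142, M3=196, M4=279, M5=359
Σ MᵢCᵢ = 0·142 + 142·67 + 196·110 + 279·120 + 359·135 = 0 + 9514 + 21560 + 33480 + 48465 = 113019
Σ Rᵢ = 0 + 13 + 27 + 40 + 61 = 141
N̂ = 113019 / 141 ≈ 801.6 → 802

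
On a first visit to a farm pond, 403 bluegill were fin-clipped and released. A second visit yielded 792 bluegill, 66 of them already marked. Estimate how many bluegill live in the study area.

N = 4836

If marked individuals mix randomly, R/C ≈ M/N, giving N ≈ M·C/R.
N = (403 × 792) / 66 = 319176 / 66 = 4836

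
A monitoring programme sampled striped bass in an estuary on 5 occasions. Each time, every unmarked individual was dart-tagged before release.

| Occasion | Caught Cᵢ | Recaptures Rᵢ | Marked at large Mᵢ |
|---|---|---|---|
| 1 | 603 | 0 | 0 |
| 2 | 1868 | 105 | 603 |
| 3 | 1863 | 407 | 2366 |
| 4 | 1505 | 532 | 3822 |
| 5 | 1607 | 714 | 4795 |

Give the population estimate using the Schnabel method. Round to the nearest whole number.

Σ MᵢCᵢ = 0·603 + 603·1868 + 2366·1863 + 3822·1505 + 4795·1607 = 0 + 1126404 + 4407858 + 5752110 + 7705565 = 18991937
Σ Rᵢ = 0 + 105 + 407 + 532 + 714 = 1758
N̂ = 18991937 / 1758 ≈ 10803.1 → 10803

N ≈ 10,803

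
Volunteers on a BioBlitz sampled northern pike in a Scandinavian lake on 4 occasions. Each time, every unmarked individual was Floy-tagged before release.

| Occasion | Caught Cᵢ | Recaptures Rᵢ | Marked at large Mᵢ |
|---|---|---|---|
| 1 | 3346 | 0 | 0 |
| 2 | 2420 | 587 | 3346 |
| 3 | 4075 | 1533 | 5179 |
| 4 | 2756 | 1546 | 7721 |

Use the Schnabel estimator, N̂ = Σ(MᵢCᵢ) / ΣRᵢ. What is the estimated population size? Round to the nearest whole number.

Σ MᵢCᵢ = 0·3346 + 3346·2420 + 5179·4075 + 7721·2756 = 0 + 8097320 + 21104425 + 21279076 = 50480821
Σ Rᵢ = 0 + 587 + 1533 + 1546 = 3666
N̂ = 50480821 / 3666 ≈ 13770.0 → 13770

N ≈ 13,770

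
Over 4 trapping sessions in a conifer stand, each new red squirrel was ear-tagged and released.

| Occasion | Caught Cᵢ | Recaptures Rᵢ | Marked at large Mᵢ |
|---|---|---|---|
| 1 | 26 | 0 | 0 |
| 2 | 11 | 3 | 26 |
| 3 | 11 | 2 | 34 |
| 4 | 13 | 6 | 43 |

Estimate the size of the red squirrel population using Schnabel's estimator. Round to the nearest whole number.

Σ MᵢCᵢ = 0·26 + 26·11 + 34·11 + 43·13 = 0 + 286 + 374 + 559 = 1219
Σ Rᵢ = 0 + 3 + 2 + 6 = 11
N̂ = 1219 / 11 ≈ 110.8 → 111

N ≈ 111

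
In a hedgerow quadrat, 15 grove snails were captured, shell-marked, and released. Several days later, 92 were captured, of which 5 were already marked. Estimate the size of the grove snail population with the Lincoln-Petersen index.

The marked fraction in the recapture sample should equal the marked fraction in the population: 5/92 = 15/N.
N = (15 × 92) / 5 = 1380 / 5 = 276

N = 276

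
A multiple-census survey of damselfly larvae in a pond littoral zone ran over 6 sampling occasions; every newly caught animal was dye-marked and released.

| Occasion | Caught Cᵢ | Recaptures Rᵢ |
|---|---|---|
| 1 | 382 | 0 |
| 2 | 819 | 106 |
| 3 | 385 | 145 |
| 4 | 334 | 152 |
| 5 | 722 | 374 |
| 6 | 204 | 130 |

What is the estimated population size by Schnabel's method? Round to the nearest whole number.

Marked at large before each occasion: Mᵢ = Σⱼ<ᵢ (Cⱼ − Rⱼ) → M1=0, M2=382, M3=1095, M4=1335, M5=1517, M6=1865
Σ MᵢCᵢ = 0·382 + 382·819 + 1095·385 + 1335·334 + 1517·722 + 1865·204 = 0 + 312858 + 421575 + 445890 + 1095274 + 380460 = 2656057
Σ Rᵢ = 0 + 106 + 145 + 152 + 374 + 130 = 907
N̂ = 2656057 / 907 ≈ 2928.4 → 2928

N ≈ 2928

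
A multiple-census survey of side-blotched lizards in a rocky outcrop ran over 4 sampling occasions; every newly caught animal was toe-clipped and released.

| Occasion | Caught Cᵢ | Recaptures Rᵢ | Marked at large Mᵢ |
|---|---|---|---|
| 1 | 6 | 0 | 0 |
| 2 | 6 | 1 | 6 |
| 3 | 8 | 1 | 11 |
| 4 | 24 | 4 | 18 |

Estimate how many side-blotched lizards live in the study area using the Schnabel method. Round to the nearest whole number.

N ≈ 93

Σ MᵢCᵢ = 0·6 + 6·6 + 11·8 + 18·24 = 0 + 36 + 88 + 432 = 556
Σ Rᵢ = 0 + 1 + 1 + 4 = 6
N̂ = 556 / 6 ≈ 92.7 → 93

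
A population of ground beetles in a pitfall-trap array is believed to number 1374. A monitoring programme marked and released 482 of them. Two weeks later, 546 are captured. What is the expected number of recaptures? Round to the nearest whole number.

Expected recaptures E[R] = M·C / N.
E[R] = 482 × 546 / 1374 = 263172 / 1374 ≈ 191.5 → 192

expected recaptures ≈ 192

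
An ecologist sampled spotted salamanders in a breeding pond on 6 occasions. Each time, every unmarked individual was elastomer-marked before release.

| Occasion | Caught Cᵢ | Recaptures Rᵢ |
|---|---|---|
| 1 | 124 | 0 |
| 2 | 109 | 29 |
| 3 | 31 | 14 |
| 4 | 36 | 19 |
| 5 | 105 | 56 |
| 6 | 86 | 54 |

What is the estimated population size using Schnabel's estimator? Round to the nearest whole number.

N ≈ 450

Marked at large before each occasion: Mᵢ = Σⱼ<ᵢ (Cⱼ − Rⱼ) → M1=0, M2=124, M3=204, M4=221, M5=238, M6=287
Σ MᵢCᵢ = 0·124 + 124·109 + 204·31 + 221·36 + 238·105 + 287·86 = 0 + 13516 + 6324 + 7956 + 24990 + 24682 = 77468
Σ Rᵢ = 0 + 29 + 14 + 19 + 56 + 54 = 172
N̂ = 77468 / 172 ≈ 450.4 → 450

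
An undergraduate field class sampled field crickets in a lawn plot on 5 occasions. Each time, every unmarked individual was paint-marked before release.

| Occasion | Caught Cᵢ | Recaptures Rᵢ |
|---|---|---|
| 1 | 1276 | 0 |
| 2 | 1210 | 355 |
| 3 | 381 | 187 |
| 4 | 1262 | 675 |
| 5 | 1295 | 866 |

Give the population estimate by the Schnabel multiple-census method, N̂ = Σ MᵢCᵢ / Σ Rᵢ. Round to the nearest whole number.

N ≈ 4350

Marked at large before each occasion: Mᵢ = Σⱼ<ᵢ (Cⱼ − Rⱼ) → M1=0, M2=1276, M3=2131, M4=2325, M5=2912
Σ MᵢCᵢ = 0·1276 + 1276·1210 + 2131·381 + 2325·1262 + 2912·1295 = 0 + 1543960 + 811911 + 2934150 + 3771040 = 9061061
Σ Rᵢ = 0 + 355 + 187 + 675 + 866 = 2083
N̂ = 9061061 / 2083 ≈ 4350.0 → 4350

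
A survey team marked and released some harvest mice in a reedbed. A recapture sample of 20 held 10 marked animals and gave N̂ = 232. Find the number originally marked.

From N = M·C/R: M = N·R / C = 232·10 / 20 = 2320 / 20 = 116.

M = 116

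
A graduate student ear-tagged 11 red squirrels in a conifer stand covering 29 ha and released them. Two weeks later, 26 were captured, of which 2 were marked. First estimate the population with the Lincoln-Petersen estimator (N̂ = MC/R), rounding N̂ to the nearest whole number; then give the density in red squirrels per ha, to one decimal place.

N̂ = 11·26/2 = 286/2 = 143
Density = N̂ / area = 143 / 29 ≈ 4.93 → 4.9 per ha

density ≈ 4.9 red squirrels per ha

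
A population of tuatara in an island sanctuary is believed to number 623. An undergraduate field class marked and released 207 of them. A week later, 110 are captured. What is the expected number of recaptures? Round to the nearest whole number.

Expected recaptures E[R] = M·C / N.
E[R] = 207 × 110 / 623 = 22770 / 623 ≈ 36.5 → 37

expected recaptures ≈ 37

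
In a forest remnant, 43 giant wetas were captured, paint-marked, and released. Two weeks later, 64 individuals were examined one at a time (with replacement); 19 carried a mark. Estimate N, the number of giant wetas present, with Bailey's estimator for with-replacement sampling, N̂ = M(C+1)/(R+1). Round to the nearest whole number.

N̂ = 43·(64+1)/(19+1) = 43·65/20 = 2795/20 ≈ 139.8 → 140

N ≈ 140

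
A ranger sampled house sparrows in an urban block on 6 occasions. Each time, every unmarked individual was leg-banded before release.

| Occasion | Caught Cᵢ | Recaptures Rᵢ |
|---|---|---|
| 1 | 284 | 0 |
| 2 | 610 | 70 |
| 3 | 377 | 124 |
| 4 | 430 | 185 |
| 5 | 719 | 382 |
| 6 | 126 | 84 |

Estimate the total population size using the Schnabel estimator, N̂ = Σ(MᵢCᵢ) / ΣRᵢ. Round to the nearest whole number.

N ≈ 2493

Marked at large before each occasion: Mᵢ = Σⱼ<ᵢ (Cⱼ − Rⱼ) → M1=0, M2=284, M3=824, M4=1077, M5=1322, M6=1659
Σ MᵢCᵢ = 0·284 + 284·610 + 824·377 + 1077·430 + 1322·719 + 1659·126 = 0 + 173240 + 310648 + 463110 + 950518 + 209034 = 2106550
Σ Rᵢ = 0 + 70 + 124 + 185 + 382 + 84 = 845
N̂ = 2106550 / 845 ≈ 2493.0 → 2493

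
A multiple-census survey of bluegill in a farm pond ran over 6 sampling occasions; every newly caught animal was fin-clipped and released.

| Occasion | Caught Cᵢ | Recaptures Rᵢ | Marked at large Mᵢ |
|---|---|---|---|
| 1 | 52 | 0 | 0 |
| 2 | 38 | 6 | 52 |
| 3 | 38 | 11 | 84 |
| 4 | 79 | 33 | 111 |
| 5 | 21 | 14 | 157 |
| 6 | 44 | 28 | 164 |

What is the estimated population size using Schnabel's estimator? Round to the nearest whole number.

Σ MᵢCᵢ = 0·52 + 52·38 + 84·38 + 111·79 + 157·21 + 164·44 = 0 + 1976 + 3192 + 8769 + 3297 + 7216 = 24450
Σ Rᵢ = 0 + 6 + 11 + 33 + 14 + 28 = 92
N̂ = 24450 / 92 ≈ 265.8 → 266

N ≈ 266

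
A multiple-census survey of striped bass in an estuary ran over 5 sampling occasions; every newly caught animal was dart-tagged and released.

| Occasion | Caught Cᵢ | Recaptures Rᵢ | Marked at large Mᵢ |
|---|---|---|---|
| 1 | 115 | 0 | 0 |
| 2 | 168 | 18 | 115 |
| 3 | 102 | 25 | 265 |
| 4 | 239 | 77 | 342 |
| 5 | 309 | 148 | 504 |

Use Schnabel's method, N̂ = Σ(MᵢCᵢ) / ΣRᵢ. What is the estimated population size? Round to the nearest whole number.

Σ MᵢCᵢ = 0·115 + 115·168 + 265·102 + 342·239 + 504·309 = 0 + 19320 + 27030 + 81738 + 155736 = 283824
Σ Rᵢ = 0 + 18 + 25 + 77 + 148 = 268
N̂ = 283824 / 268 ≈ 1059.0 → 1059

N ≈ 1059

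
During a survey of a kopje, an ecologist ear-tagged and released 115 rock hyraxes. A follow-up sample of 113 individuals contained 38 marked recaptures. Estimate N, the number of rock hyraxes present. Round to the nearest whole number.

N ≈ 342

If marked individuals mix randomly, R/C ≈ M/N, giving N ≈ M·C/R.
N = (115 × 113) / 38 = 12995 / 38 ≈ 342.0 → 342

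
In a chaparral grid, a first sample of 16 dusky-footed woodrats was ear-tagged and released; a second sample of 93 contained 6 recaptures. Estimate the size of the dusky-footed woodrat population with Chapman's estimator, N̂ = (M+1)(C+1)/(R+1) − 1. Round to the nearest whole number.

N ≈ 227

N̂ = (16+1)(93+1)/(6+1) − 1 = 17·94/7 − 1
= 1598/7 − 1 ≈ 228.3 − 1 ≈ 227.3 → 227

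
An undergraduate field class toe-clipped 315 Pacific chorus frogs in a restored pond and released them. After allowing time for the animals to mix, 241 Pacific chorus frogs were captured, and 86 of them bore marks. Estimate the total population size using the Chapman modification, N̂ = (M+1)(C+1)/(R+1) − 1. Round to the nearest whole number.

N ≈ 878

N̂ = (315+1)(241+1)/(86+1) − 1 = 316·242/87 − 1
= 76472/87 − 1 ≈ 879.0 − 1 ≈ 878.0 → 878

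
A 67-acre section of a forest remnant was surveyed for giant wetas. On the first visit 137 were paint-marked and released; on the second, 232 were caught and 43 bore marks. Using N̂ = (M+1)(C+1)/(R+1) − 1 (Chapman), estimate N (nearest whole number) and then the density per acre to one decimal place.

N̂ = 138·233/44 − 1 = 32154/44 − 1 ≈ 729.8 → 730
Density = N̂ / area = 730 / 67 ≈ 10.90 → 10.9 per acre

density ≈ 10.9 giant wetas per acre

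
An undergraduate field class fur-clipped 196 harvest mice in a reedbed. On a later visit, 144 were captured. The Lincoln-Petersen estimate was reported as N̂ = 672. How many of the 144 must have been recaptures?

From N = M·C/R: R = M·C / N = 196·144 / 672 = 28224 / 672 = 42.

R = 42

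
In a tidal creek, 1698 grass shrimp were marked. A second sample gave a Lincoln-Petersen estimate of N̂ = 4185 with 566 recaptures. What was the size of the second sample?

C = 1395

From N = M·C/R: C = N·R / M = 4185·566 / 1698 = 2368710 / 1698 = 1395.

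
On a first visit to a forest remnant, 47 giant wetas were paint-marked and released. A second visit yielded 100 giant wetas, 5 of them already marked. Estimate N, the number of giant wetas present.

N = 940

N = (47 × 100) / 5 = 4700 / 5 = 940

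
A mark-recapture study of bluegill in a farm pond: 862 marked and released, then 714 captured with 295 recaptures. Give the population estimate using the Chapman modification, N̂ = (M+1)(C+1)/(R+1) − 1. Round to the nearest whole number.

N ≈ 2084

N̂ = (862+1)(714+1)/(295+1) − 1 = 863·715/296 − 1
= 617045/296 − 1 ≈ 2084.6 − 1 ≈ 2083.6 → 2084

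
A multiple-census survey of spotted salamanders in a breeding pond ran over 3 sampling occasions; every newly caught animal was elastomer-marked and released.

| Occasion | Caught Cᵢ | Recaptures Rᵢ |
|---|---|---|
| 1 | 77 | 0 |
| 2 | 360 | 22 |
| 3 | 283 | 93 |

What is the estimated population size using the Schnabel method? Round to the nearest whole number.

N ≈ 1262

Marked at large before each occasion: Mᵢ = Σⱼ<ᵢ (Cⱼ − Rⱼ) → M1=0, M2=77, M3=415
Σ MᵢCᵢ = 0·77 + 77·360 + 415·283 = 0 + 27720 + 117445 = 145165
Σ Rᵢ = 0 + 22 + 93 = 115
N̂ = 145165 / 115 ≈ 1262.3 → 1262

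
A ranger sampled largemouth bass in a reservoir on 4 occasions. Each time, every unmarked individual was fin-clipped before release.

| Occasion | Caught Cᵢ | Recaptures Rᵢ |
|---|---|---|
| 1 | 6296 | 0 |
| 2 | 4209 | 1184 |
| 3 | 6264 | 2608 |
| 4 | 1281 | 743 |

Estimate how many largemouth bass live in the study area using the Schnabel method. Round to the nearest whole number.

Marked at large before each occasion: Mᵢ = Σⱼ<ᵢ (Cⱼ − Rⱼ) → M1=0, M2=6296, M3=9321, M4=12977
Σ MᵢCᵢ = 0·6296 + 6296·4209 + 9321·6264 + 12977·1281 = 0 + 26499864 + 58386744 + 16623537 = 101510145
Σ Rᵢ = 0 + 1184 + 2608 + 743 = 4535
N̂ = 101510145 / 4535 ≈ 22383.7 → 22384

N ≈ 22,384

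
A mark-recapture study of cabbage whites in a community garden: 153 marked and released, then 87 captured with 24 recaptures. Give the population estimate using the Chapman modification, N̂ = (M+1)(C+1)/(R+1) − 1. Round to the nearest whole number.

N̂ = (153+1)(87+1)/(24+1) − 1 = 154·88/25 − 1
= 13552/25 − 1 ≈ 542.1 − 1 ≈ 541.1 → 541

N ≈ 541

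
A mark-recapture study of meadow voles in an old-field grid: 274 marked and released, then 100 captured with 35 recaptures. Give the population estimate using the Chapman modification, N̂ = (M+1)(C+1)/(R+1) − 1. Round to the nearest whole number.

N̂ = (274+1)(100+1)/(35+1) − 1 = 275·101/36 − 1
= 27775/36 − 1 ≈ 771.5 − 1 ≈ 770.5 → 771

N ≈ 771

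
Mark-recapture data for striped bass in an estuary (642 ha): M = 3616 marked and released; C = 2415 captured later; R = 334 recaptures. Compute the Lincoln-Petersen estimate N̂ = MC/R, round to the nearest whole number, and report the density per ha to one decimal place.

density ≈ 40.7 striped bass per ha

N̂ = 3616·2415/334 = 8732640/334 ≈ 26145.6 → 26146
Density = N̂ / area = 26146 / 642 ≈ 40.73 → 40.7 per ha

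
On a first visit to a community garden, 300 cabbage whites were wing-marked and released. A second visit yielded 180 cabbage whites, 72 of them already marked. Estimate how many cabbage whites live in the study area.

If marked individuals mix randomly, R/C ≈ M/N, giving N ≈ M·C/R.
N = (300 × 180) / 72 = 54000 / 72 = 750

N = 750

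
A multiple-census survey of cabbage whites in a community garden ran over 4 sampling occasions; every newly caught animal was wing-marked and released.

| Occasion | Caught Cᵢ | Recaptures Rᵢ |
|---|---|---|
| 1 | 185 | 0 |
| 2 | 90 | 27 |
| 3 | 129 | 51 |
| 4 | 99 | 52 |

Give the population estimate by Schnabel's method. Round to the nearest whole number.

Marked at large before each occasion: Mᵢ = Σⱼ<ᵢ (Cⱼ − Rⱼ) → M1=0, M2=185, M3=248, M4=326
Σ MᵢCᵢ = 0·185 + 185·90 + 248·129 + 326·99 = 0 + 16650 + 31992 + 32274 = 80916
Σ Rᵢ = 0 + 27 + 51 + 52 = 130
N̂ = 80916 / 130 ≈ 622.4 → 622

N ≈ 622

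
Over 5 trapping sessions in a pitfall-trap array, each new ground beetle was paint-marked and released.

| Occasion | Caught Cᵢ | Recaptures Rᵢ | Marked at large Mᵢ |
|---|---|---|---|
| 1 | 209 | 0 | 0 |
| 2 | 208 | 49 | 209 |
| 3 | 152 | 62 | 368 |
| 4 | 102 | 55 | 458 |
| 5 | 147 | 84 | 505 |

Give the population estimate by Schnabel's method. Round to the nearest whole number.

Σ MᵢCᵢ = 0·209 + 209·208 + 368·152 + 458·102 + 505·147 = 0 + 43472 + 55936 + 46716 + 74235 = 220359
Σ Rᵢ = 0 + 49 + 62 + 55 + 84 = 250
N̂ = 220359 / 250 ≈ 881.4 → 881

N ≈ 881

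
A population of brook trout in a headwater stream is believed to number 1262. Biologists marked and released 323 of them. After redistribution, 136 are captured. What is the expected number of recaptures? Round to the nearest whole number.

The marked fraction of the population is 323/1262, so in a sample of 136 expect C·(M/N) marked.
E[R] = 323 × 136 / 1262 = 43928 / 1262 ≈ 34.8 → 35

expected recaptures ≈ 35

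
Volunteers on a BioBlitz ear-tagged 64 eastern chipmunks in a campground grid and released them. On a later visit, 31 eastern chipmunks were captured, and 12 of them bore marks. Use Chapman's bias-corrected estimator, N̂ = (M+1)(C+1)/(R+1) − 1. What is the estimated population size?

N̂ = (64+1)(31+1)/(12+1) − 1 = 65·32/13 − 1
= 2080/13 − 1 = 160 − 1 = 159

N = 159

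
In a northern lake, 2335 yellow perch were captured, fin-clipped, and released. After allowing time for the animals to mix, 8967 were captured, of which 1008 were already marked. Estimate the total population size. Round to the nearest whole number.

N = (2335 × 8967) / 1008 = 20937945 / 1008 ≈ 20771.8 → 20772

N ≈ 20,772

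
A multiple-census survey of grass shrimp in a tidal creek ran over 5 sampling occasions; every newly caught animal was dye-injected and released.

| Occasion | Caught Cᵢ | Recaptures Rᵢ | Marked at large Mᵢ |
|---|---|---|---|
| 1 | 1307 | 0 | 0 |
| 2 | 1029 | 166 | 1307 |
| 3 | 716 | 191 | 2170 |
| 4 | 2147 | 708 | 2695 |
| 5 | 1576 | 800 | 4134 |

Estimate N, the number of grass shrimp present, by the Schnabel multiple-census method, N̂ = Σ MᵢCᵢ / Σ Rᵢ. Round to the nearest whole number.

N ≈ 8150

Σ MᵢCᵢ = 0·1307 + 1307·1029 + 2170·716 + 2695·2147 + 4134·1576 = 0 + 1344903 + 1553720 + 5786165 + 6515184 = 15199972
Σ Rᵢ = 0 + 166 + 191 + 708 + 800 = 1865
N̂ = 15199972 / 1865 ≈ 8150.1 → 8150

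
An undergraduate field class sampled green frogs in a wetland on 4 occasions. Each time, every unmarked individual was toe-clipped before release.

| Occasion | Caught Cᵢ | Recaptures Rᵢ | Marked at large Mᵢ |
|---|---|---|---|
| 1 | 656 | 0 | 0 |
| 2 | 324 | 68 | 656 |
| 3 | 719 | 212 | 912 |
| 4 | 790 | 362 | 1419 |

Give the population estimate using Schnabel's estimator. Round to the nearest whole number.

Σ MᵢCᵢ = 0·656 + 656·324 + 912·719 + 1419·790 = 0 + 212544 + 655728 + 1121010 = 1989282
Σ Rᵢ = 0 + 68 + 212 + 362 = 642
N̂ = 1989282 / 642 ≈ 3098.6 → 3099

N ≈ 3099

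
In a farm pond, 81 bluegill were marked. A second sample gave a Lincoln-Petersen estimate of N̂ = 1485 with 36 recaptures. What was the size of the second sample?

C = 660

From N = M·C/R: C = N·R / M = 1485·36 / 81 = 53460 / 81 = 660.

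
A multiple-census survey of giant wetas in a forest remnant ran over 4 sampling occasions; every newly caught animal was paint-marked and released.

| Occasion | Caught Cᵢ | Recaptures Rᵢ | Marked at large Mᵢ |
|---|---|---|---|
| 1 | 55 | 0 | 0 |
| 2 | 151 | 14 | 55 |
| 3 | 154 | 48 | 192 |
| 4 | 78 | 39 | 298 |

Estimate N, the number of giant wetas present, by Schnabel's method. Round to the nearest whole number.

N ≈ 605

Σ MᵢCᵢ = 0·55 + 55·151 + 192·154 + 298·78 = 0 + 8305 + 29568 + 23244 = 61117
Σ Rᵢ = 0 + 14 + 48 + 39 = 101
N̂ = 61117 / 101 ≈ 605.1 → 605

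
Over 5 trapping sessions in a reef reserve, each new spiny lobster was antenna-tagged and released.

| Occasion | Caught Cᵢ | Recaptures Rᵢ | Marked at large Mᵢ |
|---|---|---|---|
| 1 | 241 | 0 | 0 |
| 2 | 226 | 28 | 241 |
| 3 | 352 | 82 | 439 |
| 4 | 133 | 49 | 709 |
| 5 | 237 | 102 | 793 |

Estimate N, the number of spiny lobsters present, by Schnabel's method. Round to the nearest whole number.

Σ MᵢCᵢ = 0·241 + 241·226 + 439·352 + 709·133 + 793·237 = 0 + 54466 + 154528 + 94297 + 187941 = 491232
Σ Rᵢ = 0 + 28 + 82 + 49 + 102 = 261
N̂ = 491232 / 261 ≈ 1882.1 → 1882

N ≈ 1882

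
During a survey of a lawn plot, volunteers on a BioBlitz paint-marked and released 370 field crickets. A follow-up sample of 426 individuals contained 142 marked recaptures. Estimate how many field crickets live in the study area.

N = 1110

Lincoln-Petersen assumes M/N = R/C, so N = M·C / R.
N = (370 × 426) / 142 = 157620 / 142 = 1110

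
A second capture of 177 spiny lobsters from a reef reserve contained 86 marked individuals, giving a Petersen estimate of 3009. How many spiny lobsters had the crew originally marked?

M = 1462

From N = M·C/R: M = N·R / C = 3009·86 / 177 = 258774 / 177 = 1462.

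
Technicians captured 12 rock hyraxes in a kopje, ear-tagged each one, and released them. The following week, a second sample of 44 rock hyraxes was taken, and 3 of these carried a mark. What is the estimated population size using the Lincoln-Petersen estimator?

N = 176

Lincoln-Petersen assumes M/N = R/C, so N = M·C / R.
N = (12 × 44) / 3 = 528 / 3 = 176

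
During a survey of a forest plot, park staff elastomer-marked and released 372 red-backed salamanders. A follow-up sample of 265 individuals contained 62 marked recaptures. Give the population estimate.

N = (372 × 265) / 62 = 98580 / 62 = 1590

N = 1590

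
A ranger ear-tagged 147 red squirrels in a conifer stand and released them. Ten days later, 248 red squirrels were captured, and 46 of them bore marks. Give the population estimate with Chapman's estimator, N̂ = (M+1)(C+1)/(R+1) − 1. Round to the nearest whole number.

N̂ = (147+1)(248+1)/(46+1) − 1 = 148·249/47 − 1
= 36852/47 − 1 ≈ 784.1 − 1 ≈ 783.1 → 783

N ≈ 783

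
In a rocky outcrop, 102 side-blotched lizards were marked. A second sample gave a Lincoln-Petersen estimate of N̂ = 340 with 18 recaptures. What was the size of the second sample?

From N = M·C/R: C = N·R / M = 340·18 / 102 = 6120 / 102 = 60.

C = 60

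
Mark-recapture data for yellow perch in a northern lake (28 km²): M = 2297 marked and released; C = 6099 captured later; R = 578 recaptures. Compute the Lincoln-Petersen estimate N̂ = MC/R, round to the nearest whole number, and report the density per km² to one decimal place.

density ≈ 865.6 yellow perch per km²

N̂ = 2297·6099/578 = 14009403/578 ≈ 24237.7 → 24238
Density = N̂ / area = 24238 / 28 ≈ 865.64 → 865.6 per km²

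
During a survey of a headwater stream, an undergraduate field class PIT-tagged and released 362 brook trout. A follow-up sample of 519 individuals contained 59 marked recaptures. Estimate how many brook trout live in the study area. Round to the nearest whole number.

N = (362 × 519) / 59 = 187878 / 59 ≈ 3184.4 → 3184

N ≈ 3184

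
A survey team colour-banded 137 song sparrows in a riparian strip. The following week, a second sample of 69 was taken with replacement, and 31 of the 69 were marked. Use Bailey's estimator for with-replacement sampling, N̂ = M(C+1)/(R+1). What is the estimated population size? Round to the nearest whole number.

N̂ = 137·(69+1)/(31+1) = 137·70/32 = 9590/32 ≈ 299.7 → 300

N ≈ 300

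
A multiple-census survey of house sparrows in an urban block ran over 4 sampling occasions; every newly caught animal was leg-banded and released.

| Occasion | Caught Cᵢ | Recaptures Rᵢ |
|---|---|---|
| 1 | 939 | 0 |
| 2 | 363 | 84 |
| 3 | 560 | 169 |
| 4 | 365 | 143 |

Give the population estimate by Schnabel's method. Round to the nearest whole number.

N ≈ 4066

Marked at large before each occasion: Mᵢ = Σⱼ<ᵢ (Cⱼ − Rⱼ) → M1=0, M2=939, M3=1218, M4=1609
Σ MᵢCᵢ = 0·939 + 939·363 + 1218·560 + 1609·365 = 0 + 340857 + 682080 + 587285 = 1610222
Σ Rᵢ = 0 + 84 + 169 + 143 = 396
N̂ = 1610222 / 396 ≈ 4066.2 → 4066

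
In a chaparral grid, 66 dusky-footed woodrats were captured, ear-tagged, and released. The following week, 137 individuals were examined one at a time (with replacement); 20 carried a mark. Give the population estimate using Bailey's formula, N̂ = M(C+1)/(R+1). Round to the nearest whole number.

N ≈ 434

N̂ = 66·(137+1)/(20+1) = 66·138/21 = 9108/21 ≈ 433.7 → 434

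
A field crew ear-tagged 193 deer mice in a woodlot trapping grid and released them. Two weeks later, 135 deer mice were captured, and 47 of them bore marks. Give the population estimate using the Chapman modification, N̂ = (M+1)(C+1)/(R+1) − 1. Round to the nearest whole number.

N ≈ 549

N̂ = (193+1)(135+1)/(47+1) − 1 = 194·136/48 − 1
= 26384/48 − 1 ≈ 549.7 − 1 ≈ 548.7 → 549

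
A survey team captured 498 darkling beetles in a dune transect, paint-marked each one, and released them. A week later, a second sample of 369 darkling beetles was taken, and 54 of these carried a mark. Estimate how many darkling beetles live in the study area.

N = 3403

The marked fraction in the recapture sample should equal the marked fraction in the population: 54/369 = 498/N.
N = (498 × 369) / 54 = 183762 / 54 = 3403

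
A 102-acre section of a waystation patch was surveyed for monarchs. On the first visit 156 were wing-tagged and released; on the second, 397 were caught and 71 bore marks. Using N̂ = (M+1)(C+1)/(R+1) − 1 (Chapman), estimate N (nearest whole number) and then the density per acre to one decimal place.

density ≈ 8.5 monarchs per acre

N̂ = 157·398/72 − 1 = 62486/72 − 1 ≈ 866.9 → 867
Density = N̂ / area = 867 / 102 ≈ 8.50 → 8.5 per acre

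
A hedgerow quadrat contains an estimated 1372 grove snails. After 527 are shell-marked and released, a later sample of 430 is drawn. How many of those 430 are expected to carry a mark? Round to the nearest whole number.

expected recaptures ≈ 165

Expected recaptures E[R] = M·C / N.
E[R] = 527 × 430 / 1372 = 226610 / 1372 ≈ 165.2 → 165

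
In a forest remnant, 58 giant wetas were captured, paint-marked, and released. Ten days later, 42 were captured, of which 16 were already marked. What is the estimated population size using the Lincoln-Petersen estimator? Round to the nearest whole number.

N = (58 × 42) / 16 = 2436 / 16 ≈ 152.2 → 152

N ≈ 152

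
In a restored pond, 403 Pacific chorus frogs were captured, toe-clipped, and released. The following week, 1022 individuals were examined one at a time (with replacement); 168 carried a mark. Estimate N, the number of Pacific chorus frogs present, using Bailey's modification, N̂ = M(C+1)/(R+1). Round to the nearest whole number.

N ≈ 2439

N̂ = 403·(1022+1)/(168+1) = 403·1023/169 = 412269/169 ≈ 2439.46 → 2439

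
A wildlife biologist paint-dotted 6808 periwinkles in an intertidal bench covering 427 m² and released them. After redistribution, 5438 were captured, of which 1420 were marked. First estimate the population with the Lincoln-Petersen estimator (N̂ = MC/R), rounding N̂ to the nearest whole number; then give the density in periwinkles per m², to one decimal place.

N̂ = 6808·5438/1420 = 37021904/1420 ≈ 26071.8 → 26072
Density = N̂ / area = 26072 / 427 ≈ 61.06 → 61.1 per m²

density ≈ 61.1 periwinkles per m²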